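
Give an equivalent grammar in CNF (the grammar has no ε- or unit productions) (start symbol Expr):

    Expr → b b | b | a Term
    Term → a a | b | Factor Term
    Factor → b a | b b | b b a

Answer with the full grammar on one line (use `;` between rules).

Introduce a nonterminal for each terminal appearing in a rule of length ≥ 2: X1 → b, X2 → a.
Binarize each right-hand side of length ≥ 3 by chaining fresh nonterminals (Y1, Y2, …): affected rules were Factor → X1 X1 X2.

Expr → X1 X1 | b | X2 Term; Term → X2 X2 | b | Factor Term; Factor → X1 X2 | X1 X1 | X1 Y1; X1 → b; X2 → a; Y1 → X1 X2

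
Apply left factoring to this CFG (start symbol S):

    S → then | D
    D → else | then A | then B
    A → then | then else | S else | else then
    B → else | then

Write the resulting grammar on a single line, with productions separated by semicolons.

D has alternatives sharing prefix 'then': factor to D → then D' with D' → A | B.
A has alternatives sharing prefix 'then': factor to A → then A' with A' → ε | else.

S → then | D; D → else | then D'; A → S else | else then | then A'; B → else | then; D' → A | B; A' → ε | else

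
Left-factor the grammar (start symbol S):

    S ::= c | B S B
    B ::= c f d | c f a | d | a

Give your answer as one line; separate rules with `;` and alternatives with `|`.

B has alternatives sharing prefix 'c f': factor to B → c f B' with B' → d | a.

S ::= c | B S B; B ::= d | a | c f B'; B' ::= d | a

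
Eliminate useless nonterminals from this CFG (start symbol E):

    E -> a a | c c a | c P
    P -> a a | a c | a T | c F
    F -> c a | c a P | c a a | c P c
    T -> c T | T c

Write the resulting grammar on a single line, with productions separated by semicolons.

Generating nonterminals: {E, F, P}.
Reachable from E after that: {E, F, P}.
Removed useless symbols: {T} and every production mentioning them.

E -> a a | c c a | c P; P -> a a | a c | c F; F -> c a | c a P | c a a | c P c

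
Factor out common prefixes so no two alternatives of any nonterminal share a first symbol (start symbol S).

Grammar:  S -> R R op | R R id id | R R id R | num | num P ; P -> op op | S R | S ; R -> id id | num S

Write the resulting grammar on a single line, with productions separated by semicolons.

S -> R R S' | num S''; P -> op op | S P'; R -> id id | num S; S' -> op | id S'''; S'' -> epsilon | P; P' -> R | epsilon; S''' -> id | R

S has alternatives sharing prefix 'R R': factor to S → R R S' with S' → op | id id | id R.
S has alternatives sharing prefix 'num': factor to S → num S'' with S'' → ε | P.
P has alternatives sharing prefix 'S': factor to P → S P' with P' → R | ε.
S' has alternatives sharing prefix 'id': factor to S' → id S''' with S''' → id | R.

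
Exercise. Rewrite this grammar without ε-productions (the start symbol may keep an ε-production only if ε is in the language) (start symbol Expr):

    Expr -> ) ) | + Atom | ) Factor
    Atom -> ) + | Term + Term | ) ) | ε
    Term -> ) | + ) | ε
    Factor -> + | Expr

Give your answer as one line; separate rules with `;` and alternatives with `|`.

Nullable set = {Atom, Term}.
ε ∉ L(G), so no ε-production is kept.
For each production, add variants omitting each subset of nullable occurrences: Expr → + Atom gives + Atom | +. Atom → Term + Term gives Term + Term | Term + | + Term | +.

Expr -> ) ) | + Atom | + | ) Factor; Atom -> ) + | Term + Term | Term + | + Term | + | ) ); Term -> ) | + ); Factor -> + | Expr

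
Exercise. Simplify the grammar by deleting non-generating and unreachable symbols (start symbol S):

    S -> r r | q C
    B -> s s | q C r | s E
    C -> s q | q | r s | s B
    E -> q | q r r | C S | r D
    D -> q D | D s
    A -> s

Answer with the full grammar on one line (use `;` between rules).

Generating nonterminals: {A, B, C, E, S}.
Reachable from S after that: {B, C, E, S}.
Removed useless symbols: {A, D} and every production mentioning them.

S -> r r | q C; B -> s s | q C r | s E; C -> s q | q | r s | s B; E -> q | q r r | C S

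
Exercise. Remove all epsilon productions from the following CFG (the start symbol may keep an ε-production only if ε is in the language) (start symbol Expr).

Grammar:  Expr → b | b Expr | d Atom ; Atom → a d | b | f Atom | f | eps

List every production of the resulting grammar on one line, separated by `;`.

Nullable nonterminals: {Atom}.
ε ∉ L(G), so no ε-production is kept.
Add the nullable-subset variants: Expr → d Atom gives d Atom | d. Atom → f Atom gives f Atom | f.

Expr → b | b Expr | d Atom | d; Atom → a d | b | f Atom | f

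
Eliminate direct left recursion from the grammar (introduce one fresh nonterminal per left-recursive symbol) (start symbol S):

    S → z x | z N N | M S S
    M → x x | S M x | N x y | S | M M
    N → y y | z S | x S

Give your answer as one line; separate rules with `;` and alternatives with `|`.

S → z x | z N N | M S S; M → x x M' | S M x M' | N x y M' | S M'; N → y y | z S | x S; M' → M M' | ε

Left recursion appears on M.
For M: α = {M}, β = {x x, S M x, N x y, S}. Rewrite as M → β M' and M' → α M' | ε.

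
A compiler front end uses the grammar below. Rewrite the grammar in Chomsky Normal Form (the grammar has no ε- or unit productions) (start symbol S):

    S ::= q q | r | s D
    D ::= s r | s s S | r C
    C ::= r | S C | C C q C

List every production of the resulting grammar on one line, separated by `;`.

Introduce a nonterminal for each terminal appearing in a rule of length ≥ 2: X1 → q, X2 → s, X3 → r.
Binarize each right-hand side of length ≥ 3 by chaining fresh nonterminals (Y1, Y2, …): affected rules were D → X2 X2 S; C → C C X1 C.

S ::= X1 X1 | r | X2 D; D ::= X2 X3 | X2 Y1 | X3 C; C ::= r | S C | C Y2; X1 ::= q; X2 ::= s; X3 ::= r; Y1 ::= X2 S; Y2 ::= C Y3; Y3 ::= X1 C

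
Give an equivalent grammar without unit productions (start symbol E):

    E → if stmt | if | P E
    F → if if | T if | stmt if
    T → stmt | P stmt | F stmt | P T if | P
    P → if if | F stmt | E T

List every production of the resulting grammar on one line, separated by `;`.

Unit pairs: T ⇒* {P}.
For every A with A ⇒* B via unit rules, add B's non-unit alternatives to A; then delete every rule of the form X → Y.

E → if stmt | if | P E; F → if if | T if | stmt if; T → if if | F stmt | E T | stmt | P stmt | P T if; P → if if | F stmt | E T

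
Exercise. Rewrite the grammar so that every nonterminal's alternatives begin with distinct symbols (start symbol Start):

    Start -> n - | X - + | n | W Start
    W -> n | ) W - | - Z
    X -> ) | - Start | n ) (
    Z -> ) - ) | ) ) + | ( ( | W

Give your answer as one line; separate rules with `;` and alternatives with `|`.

Start has alternatives sharing prefix 'n': factor to Start → n Start1 with Start1 → - | ε.
Z has alternatives sharing prefix ')': factor to Z → ) Z1 with Z1 → - ) | ) +.

Start -> X - + | W Start | n Start1; W -> n | ) W - | - Z; X -> ) | - Start | n ) (; Z -> ( ( | W | ) Z1; Start1 -> - | epsilon; Z1 -> - ) | ) +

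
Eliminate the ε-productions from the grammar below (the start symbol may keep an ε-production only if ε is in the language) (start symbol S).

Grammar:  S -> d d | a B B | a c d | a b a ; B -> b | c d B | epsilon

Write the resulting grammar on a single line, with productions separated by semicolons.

The nullable symbols are {B}.
ε ∉ L(G), so no ε-production is kept.
Expand every rule over subsets of its nullable positions: S → a B B gives a B B | a B | a. B → c d B gives c d B | c d.

S -> d d | a B B | a B | a | a c d | a b a; B -> b | c d B | c d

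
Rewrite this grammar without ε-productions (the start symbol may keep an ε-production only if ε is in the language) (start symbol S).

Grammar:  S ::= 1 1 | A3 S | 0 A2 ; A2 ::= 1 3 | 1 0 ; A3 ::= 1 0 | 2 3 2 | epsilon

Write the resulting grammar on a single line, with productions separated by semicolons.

The nullable symbols are {A3}.
ε ∉ L(G), so no ε-production is kept.

S ::= 1 1 | A3 S | 0 A2; A2 ::= 1 3 | 1 0; A3 ::= 1 0 | 2 3 2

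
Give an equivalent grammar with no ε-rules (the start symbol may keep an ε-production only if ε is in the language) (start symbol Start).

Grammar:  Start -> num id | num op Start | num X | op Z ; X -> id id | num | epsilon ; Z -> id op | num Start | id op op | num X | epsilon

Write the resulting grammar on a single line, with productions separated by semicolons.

Start -> num id | num op Start | num X | num | op Z | op; X -> id id | num; Z -> id op | num Start | id op op | num X | num

Nullable nonterminals: {X, Z}.
ε ∉ L(G), so no ε-production is kept.
Expand every rule over subsets of its nullable positions: Start → num X gives num X | num. Start → op Z gives op Z | op. Z → num X gives num X | num.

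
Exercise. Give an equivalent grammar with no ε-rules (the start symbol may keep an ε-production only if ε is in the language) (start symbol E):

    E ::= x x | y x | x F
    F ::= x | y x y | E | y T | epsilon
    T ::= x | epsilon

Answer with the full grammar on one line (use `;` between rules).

The nullable symbols are {F, T}.
ε ∉ L(G), so no ε-production is kept.
Add the nullable-subset variants: E → x F gives x F | x. F → y T gives y T | y.

E ::= x x | y x | x F | x; F ::= x | y x y | E | y T | y; T ::= x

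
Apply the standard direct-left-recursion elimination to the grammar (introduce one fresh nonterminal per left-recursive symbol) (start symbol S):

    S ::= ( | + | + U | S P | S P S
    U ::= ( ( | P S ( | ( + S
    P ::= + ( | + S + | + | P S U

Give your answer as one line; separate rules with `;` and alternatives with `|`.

S ::= ( S' | + S' | + U S'; U ::= ( ( | P S ( | ( + S; P ::= + ( P' | + S + P' | + P'; S' ::= P S' | P S S' | ε; P' ::= S U P' | ε

Left recursion appears on S, P.
For S: α = {P, P S}, β = {(, +, + U}. Rewrite as S → β S' and S' → α S' | ε.
For P: α = {S U}, β = {+ (, + S +, +}. Rewrite as P → β P' and P' → α P' | ε.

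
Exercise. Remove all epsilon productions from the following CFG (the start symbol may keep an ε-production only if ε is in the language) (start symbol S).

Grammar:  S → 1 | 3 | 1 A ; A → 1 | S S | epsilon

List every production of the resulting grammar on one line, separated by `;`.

The nullable symbols are {A}.
ε ∉ L(G), so no ε-production is kept.

S → 1 | 3 | 1 A; A → 1 | S S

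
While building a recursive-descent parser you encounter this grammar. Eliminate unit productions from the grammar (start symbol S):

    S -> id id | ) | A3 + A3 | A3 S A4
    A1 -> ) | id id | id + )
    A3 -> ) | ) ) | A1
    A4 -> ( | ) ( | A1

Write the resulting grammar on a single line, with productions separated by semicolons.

S -> id id | ) | A3 + A3 | A3 S A4; A1 -> ) | id id | id + ); A3 -> ) | id id | id + ) | ) ); A4 -> ( | ) ( | ) | id id | id + )

Unit pairs: A3 ⇒* {A1}; A4 ⇒* {A1}.
For every A with A ⇒* B via unit rules, add B's non-unit alternatives to A; then delete every rule of the form X → Y.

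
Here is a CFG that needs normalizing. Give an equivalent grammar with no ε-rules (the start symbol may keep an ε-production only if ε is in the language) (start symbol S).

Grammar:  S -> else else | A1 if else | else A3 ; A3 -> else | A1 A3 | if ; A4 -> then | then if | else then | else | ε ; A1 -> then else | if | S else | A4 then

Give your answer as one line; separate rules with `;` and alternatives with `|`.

S -> else else | A1 if else | else A3; A3 -> else | A1 A3 | if; A4 -> then | then if | else then | else; A1 -> then else | if | S else | A4 then | then

Nullable nonterminals: {A4}.
ε ∉ L(G), so no ε-production is kept.
For each production, add variants omitting each subset of nullable occurrences: A1 → A4 then gives A4 then | then.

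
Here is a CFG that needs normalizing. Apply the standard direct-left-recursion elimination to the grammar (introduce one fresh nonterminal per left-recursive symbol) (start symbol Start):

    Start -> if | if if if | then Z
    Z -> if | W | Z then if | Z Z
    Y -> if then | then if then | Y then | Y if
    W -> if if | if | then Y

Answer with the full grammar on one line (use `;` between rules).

Directly left-recursive nonterminals: Z, Y.
For Z: α = {then if, Z}, β = {if, W}. Rewrite as Z → β Z1 and Z1 → α Z1 | ε.
For Y: α = {then, if}, β = {if then, then if then}. Rewrite as Y → β Y1 and Y1 → α Y1 | ε.

Start -> if | if if if | then Z; Z -> if Z1 | W Z1; Y -> if then Y1 | then if then Y1; W -> if if | if | then Y; Z1 -> then if Z1 | Z Z1 | ε; Y1 -> then Y1 | if Y1 | ε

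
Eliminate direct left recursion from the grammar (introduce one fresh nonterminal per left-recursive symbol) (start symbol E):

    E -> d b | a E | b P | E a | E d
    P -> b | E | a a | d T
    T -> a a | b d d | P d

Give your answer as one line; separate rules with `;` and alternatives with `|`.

Left recursion appears on E.
For E: α = {a, d}, β = {d b, a E, b P}. Rewrite as E → β E' and E' → α E' | ε.

E -> d b E' | a E E' | b P E'; P -> b | E | a a | d T; T -> a a | b d d | P d; E' -> a E' | d E' | ε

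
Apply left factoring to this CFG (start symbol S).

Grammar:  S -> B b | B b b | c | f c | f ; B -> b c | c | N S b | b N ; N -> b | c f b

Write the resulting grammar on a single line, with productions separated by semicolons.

S has alternatives sharing prefix 'B b': factor to S → B b S' with S' → ε | b.
S has alternatives sharing prefix 'f': factor to S → f S'' with S'' → c | ε.
B has alternatives sharing prefix 'b': factor to B → b B' with B' → c | N.

S -> c | B b S' | f S''; B -> c | N S b | b B'; N -> b | c f b; S' -> ε | b; S'' -> c | ε; B' -> c | N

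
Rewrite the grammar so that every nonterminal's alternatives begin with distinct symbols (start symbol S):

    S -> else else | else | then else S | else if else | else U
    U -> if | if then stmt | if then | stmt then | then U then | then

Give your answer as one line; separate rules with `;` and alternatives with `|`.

S has alternatives sharing prefix 'else': factor to S → else S' with S' → else | ε | if else | U.
U has alternatives sharing prefix 'if': factor to U → if U' with U' → ε | then stmt | then.
U has alternatives sharing prefix 'then': factor to U → then U'' with U'' → U then | ε.
U' has alternatives sharing prefix 'then': factor to U' → then U''' with U''' → stmt | ε.

S -> then else S | else S'; U -> stmt then | if U' | then U''; S' -> else | eps | if else | U; U' -> eps | then U'''; U'' -> U then | eps; U''' -> stmt | eps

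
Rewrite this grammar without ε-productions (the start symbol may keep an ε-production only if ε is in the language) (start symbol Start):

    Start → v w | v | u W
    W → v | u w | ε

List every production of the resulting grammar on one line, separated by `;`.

Start → v w | v | u W | u; W → v | u w

Nullable set = {W}.
ε ∉ L(G), so no ε-production is kept.
Add the nullable-subset variants: Start → u W gives u W | u.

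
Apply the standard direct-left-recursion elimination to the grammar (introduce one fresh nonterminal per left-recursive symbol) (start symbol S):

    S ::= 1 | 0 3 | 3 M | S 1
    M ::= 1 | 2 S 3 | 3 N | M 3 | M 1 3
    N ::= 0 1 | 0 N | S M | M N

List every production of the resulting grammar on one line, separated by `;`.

S ::= 1 S' | 0 3 S' | 3 M S'; M ::= 1 M' | 2 S 3 M' | 3 N M'; N ::= 0 1 | 0 N | S M | M N; S' ::= 1 S' | epsilon; M' ::= 3 M' | 1 3 M' | epsilon

Left recursion appears on S, M.
For S: α = {1}, β = {1, 0 3, 3 M}. Rewrite as S → β S' and S' → α S' | ε.
For M: α = {3, 1 3}, β = {1, 2 S 3, 3 N}. Rewrite as M → β M' and M' → α M' | ε.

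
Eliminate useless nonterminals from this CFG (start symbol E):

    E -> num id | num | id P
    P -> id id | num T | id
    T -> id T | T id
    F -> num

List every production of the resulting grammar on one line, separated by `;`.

Generating nonterminals: {E, F, P}.
Reachable from E after that: {E, P}.
Removed useless symbols: {F, T} and every production mentioning them.

E -> num id | num | id P; P -> id id | id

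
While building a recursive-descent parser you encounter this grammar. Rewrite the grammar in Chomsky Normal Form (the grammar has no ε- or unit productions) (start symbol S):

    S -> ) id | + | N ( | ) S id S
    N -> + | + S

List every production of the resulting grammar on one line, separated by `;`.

Introduce a nonterminal for each terminal appearing in a rule of length ≥ 2: X1 → ), X2 → id, X3 → (, X4 → +.
Binarize each right-hand side of length ≥ 3 by chaining fresh nonterminals (Y1, Y2, …): affected rules were S → X1 S X2 S.

S -> X1 X2 | + | N X3 | X1 Y1; N -> + | X4 S; X1 -> ); X2 -> id; X3 -> (; X4 -> +; Y1 -> S Y2; Y2 -> X2 S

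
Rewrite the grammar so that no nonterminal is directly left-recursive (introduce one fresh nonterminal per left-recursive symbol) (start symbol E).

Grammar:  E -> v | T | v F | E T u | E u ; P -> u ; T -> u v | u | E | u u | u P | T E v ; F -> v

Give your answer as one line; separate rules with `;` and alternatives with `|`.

E -> v E' | T E' | v F E'; P -> u; T -> u v T' | u T' | E T' | u u T' | u P T'; F -> v; E' -> T u E' | u E' | ε; T' -> E v T' | ε

Left recursion appears on E, T.
For E: α = {T u, u}, β = {v, T, v F}. Rewrite as E → β E' and E' → α E' | ε.
For T: α = {E v}, β = {u v, u, E, u u, u P}. Rewrite as T → β T' and T' → α T' | ε.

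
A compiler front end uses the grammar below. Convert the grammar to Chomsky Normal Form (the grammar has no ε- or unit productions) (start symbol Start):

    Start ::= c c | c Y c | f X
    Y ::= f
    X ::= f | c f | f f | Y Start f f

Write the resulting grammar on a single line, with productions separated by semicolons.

Start ::= X1 X1 | X1 Y1 | X2 X; Y ::= f; X ::= f | X1 X2 | X2 X2 | Y Y2; X1 ::= c; X2 ::= f; Y1 ::= Y X1; Y2 ::= Start Y3; Y3 ::= X2 X2

Introduce a nonterminal for each terminal appearing in a rule of length ≥ 2: X1 → c, X2 → f.
Binarize each right-hand side of length ≥ 3 by chaining fresh nonterminals (Y1, Y2, …): affected rules were Start → X1 Y X1; X → Y Start X2 X2.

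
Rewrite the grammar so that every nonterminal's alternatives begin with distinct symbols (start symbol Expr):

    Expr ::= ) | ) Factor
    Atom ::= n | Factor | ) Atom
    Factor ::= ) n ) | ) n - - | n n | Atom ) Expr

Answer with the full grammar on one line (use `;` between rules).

Expr has alternatives sharing prefix ')': factor to Expr → ) Expr1 with Expr1 → ε | Factor.
Factor has alternatives sharing prefix ') n': factor to Factor → ) n Factor1 with Factor1 → ) | - -.

Expr ::= ) Expr1; Atom ::= n | Factor | ) Atom; Factor ::= n n | Atom ) Expr | ) n Factor1; Expr1 ::= ε | Factor; Factor1 ::= ) | - -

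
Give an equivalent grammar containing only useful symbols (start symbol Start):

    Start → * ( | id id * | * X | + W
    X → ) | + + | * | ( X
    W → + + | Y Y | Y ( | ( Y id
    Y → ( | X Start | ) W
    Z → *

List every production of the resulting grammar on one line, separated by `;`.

Generating nonterminals: {Start, W, X, Y, Z}.
Reachable from Start after that: {Start, W, X, Y}.
Removed useless symbols: {Z} and every production mentioning them.

Start → * ( | id id * | * X | + W; X → ) | + + | * | ( X; W → + + | Y Y | Y ( | ( Y id; Y → ( | X Start | ) W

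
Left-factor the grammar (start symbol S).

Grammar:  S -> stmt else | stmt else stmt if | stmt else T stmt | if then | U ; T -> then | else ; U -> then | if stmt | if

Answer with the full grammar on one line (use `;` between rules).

S has alternatives sharing prefix 'stmt else': factor to S → stmt else S' with S' → ε | stmt if | T stmt.
U has alternatives sharing prefix 'if': factor to U → if U' with U' → stmt | ε.

S -> if then | U | stmt else S'; T -> then | else; U -> then | if U'; S' -> ε | stmt if | T stmt; U' -> stmt | ε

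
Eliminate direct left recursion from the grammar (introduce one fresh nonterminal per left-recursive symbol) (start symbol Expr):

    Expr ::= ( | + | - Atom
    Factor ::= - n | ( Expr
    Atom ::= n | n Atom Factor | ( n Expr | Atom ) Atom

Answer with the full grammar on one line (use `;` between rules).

Expr ::= ( | + | - Atom; Factor ::= - n | ( Expr; Atom ::= n Atom1 | n Atom Factor Atom1 | ( n Expr Atom1; Atom1 ::= ) Atom Atom1 | epsilon

Left recursion appears on Atom.
For Atom: α = {) Atom}, β = {n, n Atom Factor, ( n Expr}. Rewrite as Atom → β Atom1 and Atom1 → α Atom1 | ε.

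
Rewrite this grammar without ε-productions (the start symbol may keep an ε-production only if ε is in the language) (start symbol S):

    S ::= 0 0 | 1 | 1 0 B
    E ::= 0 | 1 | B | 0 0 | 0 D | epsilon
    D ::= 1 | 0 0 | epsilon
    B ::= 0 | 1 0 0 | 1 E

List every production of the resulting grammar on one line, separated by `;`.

S ::= 0 0 | 1 | 1 0 B; E ::= 0 | 1 | B | 0 0 | 0 D; D ::= 1 | 0 0; B ::= 0 | 1 0 0 | 1 E | 1

The nullable symbols are {D, E}.
ε ∉ L(G), so no ε-production is kept.
Expand every rule over subsets of its nullable positions: B → 1 E gives 1 E | 1.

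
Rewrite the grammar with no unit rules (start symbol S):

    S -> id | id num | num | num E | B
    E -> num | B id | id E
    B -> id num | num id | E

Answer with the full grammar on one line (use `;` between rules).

Unit pairs: B ⇒* {E}; S ⇒* {B, E}.
Replace each nonterminal's rules with the union of the non-unit rules of every nonterminal it unit-derives.

S -> id num | num id | num | B id | id E | id | num E; E -> num | B id | id E; B -> id num | num id | num | B id | id E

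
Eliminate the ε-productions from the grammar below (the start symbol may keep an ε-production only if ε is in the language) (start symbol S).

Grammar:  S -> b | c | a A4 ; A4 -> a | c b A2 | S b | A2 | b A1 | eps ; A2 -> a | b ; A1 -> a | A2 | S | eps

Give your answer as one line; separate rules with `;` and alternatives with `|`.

S -> b | c | a A4 | a; A4 -> a | c b A2 | S b | A2 | b A1 | b; A2 -> a | b; A1 -> a | A2 | S

The nullable symbols are {A1, A4}.
ε ∉ L(G), so no ε-production is kept.
For each production, add variants omitting each subset of nullable occurrences: S → a A4 gives a A4 | a. A4 → b A1 gives b A1 | b.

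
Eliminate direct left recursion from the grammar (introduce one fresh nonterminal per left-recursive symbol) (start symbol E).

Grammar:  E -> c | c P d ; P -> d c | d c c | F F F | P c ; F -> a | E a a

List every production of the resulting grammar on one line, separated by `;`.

Directly left-recursive nonterminal: P.
For P: α = {c}, β = {d c, d c c, F F F}. Rewrite as P → β P' and P' → α P' | ε.

E -> c | c P d; P -> d c P' | d c c P' | F F F P'; F -> a | E a a; P' -> c P' | ε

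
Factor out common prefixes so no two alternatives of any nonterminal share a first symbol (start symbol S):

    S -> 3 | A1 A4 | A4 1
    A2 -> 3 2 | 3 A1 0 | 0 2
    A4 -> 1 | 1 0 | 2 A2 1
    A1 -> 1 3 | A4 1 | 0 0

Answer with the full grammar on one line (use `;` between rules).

A2 has alternatives sharing prefix '3': factor to A2 → 3 A2' with A2' → 2 | A1 0.
A4 has alternatives sharing prefix '1': factor to A4 → 1 A4' with A4' → ε | 0.

S -> 3 | A1 A4 | A4 1; A2 -> 0 2 | 3 A2'; A4 -> 2 A2 1 | 1 A4'; A1 -> 1 3 | A4 1 | 0 0; A2' -> 2 | A1 0; A4' -> ε | 0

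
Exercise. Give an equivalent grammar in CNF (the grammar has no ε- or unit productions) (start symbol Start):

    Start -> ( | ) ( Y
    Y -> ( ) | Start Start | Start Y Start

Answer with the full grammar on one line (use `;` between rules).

Introduce a nonterminal for each terminal appearing in a rule of length ≥ 2: X1 → ), X2 → (.
Binarize each right-hand side of length ≥ 3 by chaining fresh nonterminals (Y1, Y2, …): affected rules were Start → X1 X2 Y; Y → Start Y Start.

Start -> ( | X1 Y1; Y -> X2 X1 | Start Start | Start Y2; X1 -> ); X2 -> (; Y1 -> X2 Y; Y2 -> Y Start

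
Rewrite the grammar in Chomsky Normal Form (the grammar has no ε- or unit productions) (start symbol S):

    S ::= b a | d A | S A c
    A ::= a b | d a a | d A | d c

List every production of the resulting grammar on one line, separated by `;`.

Introduce a nonterminal for each terminal appearing in a rule of length ≥ 2: X1 → b, X2 → a, X3 → d, X4 → c.
Binarize each right-hand side of length ≥ 3 by chaining fresh nonterminals (Y1, Y2, …): affected rules were S → S A X4; A → X3 X2 X2.

S ::= X1 X2 | X3 A | S Y1; A ::= X2 X1 | X3 Y2 | X3 A | X3 X4; X1 ::= b; X2 ::= a; X3 ::= d; X4 ::= c; Y1 ::= A X4; Y2 ::= X2 X2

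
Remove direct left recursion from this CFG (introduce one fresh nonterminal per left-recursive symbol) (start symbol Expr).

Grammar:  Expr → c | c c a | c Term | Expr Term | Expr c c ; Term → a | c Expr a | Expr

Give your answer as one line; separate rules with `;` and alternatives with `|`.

Expr is directly left-recursive.
For Expr: α = {Term, c c}, β = {c, c c a, c Term}. Rewrite as Expr → β Expr1 and Expr1 → α Expr1 | ε.

Expr → c Expr1 | c c a Expr1 | c Term Expr1; Term → a | c Expr a | Expr; Expr1 → Term Expr1 | c c Expr1 | ε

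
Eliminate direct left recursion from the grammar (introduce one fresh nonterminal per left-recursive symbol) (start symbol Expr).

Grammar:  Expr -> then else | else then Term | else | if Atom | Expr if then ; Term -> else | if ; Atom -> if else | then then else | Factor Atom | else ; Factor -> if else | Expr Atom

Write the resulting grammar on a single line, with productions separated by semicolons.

Expr -> then else Expr1 | else then Term Expr1 | else Expr1 | if Atom Expr1; Term -> else | if; Atom -> if else | then then else | Factor Atom | else; Factor -> if else | Expr Atom; Expr1 -> if then Expr1 | ε

Left recursion appears on Expr.
For Expr: α = {if then}, β = {then else, else then Term, else, if Atom}. Rewrite as Expr → β Expr1 and Expr1 → α Expr1 | ε.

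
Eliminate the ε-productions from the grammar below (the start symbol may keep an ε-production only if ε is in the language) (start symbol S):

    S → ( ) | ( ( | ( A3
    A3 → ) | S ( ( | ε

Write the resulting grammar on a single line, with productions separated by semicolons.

S → ( ) | ( ( | ( A3 | (; A3 → ) | S ( (

Nullable nonterminals: {A3}.
ε ∉ L(G), so no ε-production is kept.
For each production, add variants omitting each subset of nullable occurrences: S → ( A3 gives ( A3 | (.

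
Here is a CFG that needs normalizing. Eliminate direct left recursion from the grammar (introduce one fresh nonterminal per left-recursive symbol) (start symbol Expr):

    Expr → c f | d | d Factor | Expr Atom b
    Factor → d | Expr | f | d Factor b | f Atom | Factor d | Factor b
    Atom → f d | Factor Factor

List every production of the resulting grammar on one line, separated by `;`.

Expr → c f Expr1 | d Expr1 | d Factor Expr1; Factor → d Factor1 | Expr Factor1 | f Factor1 | d Factor b Factor1 | f Atom Factor1; Atom → f d | Factor Factor; Expr1 → Atom b Expr1 | ε; Factor1 → d Factor1 | b Factor1 | ε

Left recursion appears on Expr, Factor.
For Expr: α = {Atom b}, β = {c f, d, d Factor}. Rewrite as Expr → β Expr1 and Expr1 → α Expr1 | ε.
For Factor: α = {d, b}, β = {d, Expr, f, d Factor b, f Atom}. Rewrite as Factor → β Factor1 and Factor1 → α Factor1 | ε.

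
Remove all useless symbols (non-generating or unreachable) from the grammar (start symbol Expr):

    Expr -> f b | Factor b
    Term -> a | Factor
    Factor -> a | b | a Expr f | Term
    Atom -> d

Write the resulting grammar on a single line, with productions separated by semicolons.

Expr -> f b | Factor b; Term -> a | Factor; Factor -> a | b | a Expr f | Term

Generating nonterminals: {Atom, Expr, Factor, Term}.
Reachable from Expr after that: {Expr, Factor, Term}.
Removed useless symbols: {Atom} and every production mentioning them.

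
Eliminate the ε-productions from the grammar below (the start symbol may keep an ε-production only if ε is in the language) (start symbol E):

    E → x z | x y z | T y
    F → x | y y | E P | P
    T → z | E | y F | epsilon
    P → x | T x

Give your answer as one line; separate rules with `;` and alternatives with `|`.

Nullable set = {T}.
ε ∉ L(G), so no ε-production is kept.
Expand every rule over subsets of its nullable positions: E → T y gives T y | y.

E → x z | x y z | T y | y; F → x | y y | E P | P; T → z | E | y F; P → x | T x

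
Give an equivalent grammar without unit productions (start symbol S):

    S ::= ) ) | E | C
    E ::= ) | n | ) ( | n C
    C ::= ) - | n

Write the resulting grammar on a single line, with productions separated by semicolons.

Unit pairs: S ⇒* {C, E}.
For every A with A ⇒* B via unit rules, add B's non-unit alternatives to A; then delete every rule of the form X → Y.

S ::= ) | n | ) ( | n C | ) - | ) ); E ::= ) | n | ) ( | n C; C ::= ) - | n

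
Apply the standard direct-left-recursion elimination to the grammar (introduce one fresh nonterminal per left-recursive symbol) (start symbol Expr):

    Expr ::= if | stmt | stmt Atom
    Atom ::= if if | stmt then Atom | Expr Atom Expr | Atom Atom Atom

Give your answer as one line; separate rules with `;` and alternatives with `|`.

Expr ::= if | stmt | stmt Atom; Atom ::= if if Atom1 | stmt then Atom Atom1 | Expr Atom Expr Atom1; Atom1 ::= Atom Atom Atom1 | ε

Left recursion appears on Atom.
For Atom: α = {Atom Atom}, β = {if if, stmt then Atom, Expr Atom Expr}. Rewrite as Atom → β Atom1 and Atom1 → α Atom1 | ε.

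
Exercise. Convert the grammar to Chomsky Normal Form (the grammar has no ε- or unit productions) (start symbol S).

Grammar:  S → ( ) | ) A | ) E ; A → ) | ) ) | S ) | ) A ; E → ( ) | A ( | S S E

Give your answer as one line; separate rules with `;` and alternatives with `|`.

S → X1 X2 | X2 A | X2 E; A → ) | X2 X2 | S X2 | X2 A; E → X1 X2 | A X1 | S Y1; X1 → (; X2 → ); Y1 → S E

Introduce a nonterminal for each terminal appearing in a rule of length ≥ 2: X1 → (, X2 → ).
Binarize each right-hand side of length ≥ 3 by chaining fresh nonterminals (Y1, Y2, …): affected rules were E → S S E.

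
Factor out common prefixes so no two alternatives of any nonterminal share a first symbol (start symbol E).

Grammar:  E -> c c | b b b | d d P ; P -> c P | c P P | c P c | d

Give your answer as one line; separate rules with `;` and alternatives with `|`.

P has alternatives sharing prefix 'c P': factor to P → c P P' with P' → ε | P | c.

E -> c c | b b b | d d P; P -> d | c P P'; P' -> ε | P | c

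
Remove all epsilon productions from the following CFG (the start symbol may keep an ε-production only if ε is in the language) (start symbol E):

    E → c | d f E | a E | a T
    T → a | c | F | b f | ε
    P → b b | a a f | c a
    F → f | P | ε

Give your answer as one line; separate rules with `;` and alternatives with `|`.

E → c | d f E | a E | a T | a; T → a | c | F | b f; P → b b | a a f | c a; F → f | P

Nullable nonterminals: {F, T}.
ε ∉ L(G), so no ε-production is kept.
Expand every rule over subsets of its nullable positions: E → a T gives a T | a.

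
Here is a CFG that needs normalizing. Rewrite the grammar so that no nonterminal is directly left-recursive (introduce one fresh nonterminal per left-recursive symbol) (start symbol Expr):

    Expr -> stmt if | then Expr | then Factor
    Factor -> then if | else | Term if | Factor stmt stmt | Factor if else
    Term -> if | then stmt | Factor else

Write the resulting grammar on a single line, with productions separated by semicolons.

Expr -> stmt if | then Expr | then Factor; Factor -> then if Factor1 | else Factor1 | Term if Factor1; Term -> if | then stmt | Factor else; Factor1 -> stmt stmt Factor1 | if else Factor1 | ε

Factor is directly left-recursive.
For Factor: α = {stmt stmt, if else}, β = {then if, else, Term if}. Rewrite as Factor → β Factor1 and Factor1 → α Factor1 | ε.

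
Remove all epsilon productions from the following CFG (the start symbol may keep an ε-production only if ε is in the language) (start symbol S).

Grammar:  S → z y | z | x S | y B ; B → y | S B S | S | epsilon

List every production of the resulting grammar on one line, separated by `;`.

S → z y | z | x S | y B | y; B → y | S B S | S S | S

The nullable symbols are {B}.
ε ∉ L(G), so no ε-production is kept.
For each production, add variants omitting each subset of nullable occurrences: S → y B gives y B | y. B → S B S gives S B S | S S.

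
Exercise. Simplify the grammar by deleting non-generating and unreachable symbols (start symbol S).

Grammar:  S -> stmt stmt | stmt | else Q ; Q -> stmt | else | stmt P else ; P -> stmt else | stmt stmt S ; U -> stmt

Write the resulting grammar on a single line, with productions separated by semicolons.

S -> stmt stmt | stmt | else Q; Q -> stmt | else | stmt P else; P -> stmt else | stmt stmt S

Generating nonterminals: {P, Q, S, U}.
Reachable from S after that: {P, Q, S}.
Removed useless symbols: {U} and every production mentioning them.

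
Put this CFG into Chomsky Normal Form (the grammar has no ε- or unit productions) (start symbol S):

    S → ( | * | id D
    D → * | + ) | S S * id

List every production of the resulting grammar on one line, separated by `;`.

S → ( | * | X1 D; D → * | X2 X3 | S Y1; X1 → id; X2 → +; X3 → ); X4 → *; Y1 → S Y2; Y2 → X4 X1

Introduce a nonterminal for each terminal appearing in a rule of length ≥ 2: X1 → id, X2 → +, X3 → ), X4 → *.
Binarize each right-hand side of length ≥ 3 by chaining fresh nonterminals (Y1, Y2, …): affected rules were D → S S X4 X1.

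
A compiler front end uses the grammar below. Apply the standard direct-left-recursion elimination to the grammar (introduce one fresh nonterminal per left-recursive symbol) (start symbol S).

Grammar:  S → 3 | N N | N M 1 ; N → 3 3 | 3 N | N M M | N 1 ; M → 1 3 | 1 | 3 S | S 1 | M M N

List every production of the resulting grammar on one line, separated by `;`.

S → 3 | N N | N M 1; N → 3 3 N' | 3 N N'; M → 1 3 M' | 1 M' | 3 S M' | S 1 M'; N' → M M N' | 1 N' | ε; M' → M N M' | ε

Left recursion appears on N, M.
For N: α = {M M, 1}, β = {3 3, 3 N}. Rewrite as N → β N' and N' → α N' | ε.
For M: α = {M N}, β = {1 3, 1, 3 S, S 1}. Rewrite as M → β M' and M' → α M' | ε.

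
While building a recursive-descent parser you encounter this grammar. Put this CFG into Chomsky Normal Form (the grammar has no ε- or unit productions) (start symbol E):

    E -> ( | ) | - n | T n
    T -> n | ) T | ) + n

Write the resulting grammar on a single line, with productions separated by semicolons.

E -> ( | ) | X1 X2 | T X2; T -> n | X3 T | X3 Y1; X1 -> -; X2 -> n; X3 -> ); X4 -> +; Y1 -> X4 X2

Introduce a nonterminal for each terminal appearing in a rule of length ≥ 2: X1 → -, X2 → n, X3 → ), X4 → +.
Binarize each right-hand side of length ≥ 3 by chaining fresh nonterminals (Y1, Y2, …): affected rules were T → X3 X4 X2.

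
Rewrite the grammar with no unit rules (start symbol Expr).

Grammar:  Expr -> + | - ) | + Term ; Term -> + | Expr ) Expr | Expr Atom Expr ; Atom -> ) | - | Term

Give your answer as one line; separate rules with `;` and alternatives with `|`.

Expr -> + | - ) | + Term; Term -> + | Expr ) Expr | Expr Atom Expr; Atom -> + | Expr ) Expr | Expr Atom Expr | ) | -

Unit pairs: Atom ⇒* {Term}.
For each unit pair (A, B), copy every non-unit production of B to A, then drop all unit productions.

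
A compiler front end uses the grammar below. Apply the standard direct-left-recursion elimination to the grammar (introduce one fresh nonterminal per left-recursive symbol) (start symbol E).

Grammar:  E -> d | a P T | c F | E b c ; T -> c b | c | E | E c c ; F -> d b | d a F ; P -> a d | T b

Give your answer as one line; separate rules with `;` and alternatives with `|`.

E is directly left-recursive.
For E: α = {b c}, β = {d, a P T, c F}. Rewrite as E → β E' and E' → α E' | ε.

E -> d E' | a P T E' | c F E'; T -> c b | c | E | E c c; F -> d b | d a F; P -> a d | T b; E' -> b c E' | ε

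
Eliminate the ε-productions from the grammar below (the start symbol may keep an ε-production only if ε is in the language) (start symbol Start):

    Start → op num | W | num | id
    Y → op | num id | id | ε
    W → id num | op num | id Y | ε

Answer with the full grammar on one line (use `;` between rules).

Start → op num | W | num | id | ε; Y → op | num id | id; W → id num | op num | id Y | id

Nullable nonterminals: {Start, W, Y}.
ε ∈ L(G) since Start is nullable, so keep Start → ε.
Add the nullable-subset variants: W → id Y gives id Y | id.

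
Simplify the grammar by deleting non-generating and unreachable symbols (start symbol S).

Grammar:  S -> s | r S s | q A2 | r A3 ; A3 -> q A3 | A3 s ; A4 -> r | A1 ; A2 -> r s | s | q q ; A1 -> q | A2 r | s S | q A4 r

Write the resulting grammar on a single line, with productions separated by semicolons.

S -> s | r S s | q A2; A2 -> r s | s | q q

Generating nonterminals: {A1, A2, A4, S}.
Reachable from S after that: {A2, S}.
Removed useless symbols: {A1, A3, A4} and every production mentioning them.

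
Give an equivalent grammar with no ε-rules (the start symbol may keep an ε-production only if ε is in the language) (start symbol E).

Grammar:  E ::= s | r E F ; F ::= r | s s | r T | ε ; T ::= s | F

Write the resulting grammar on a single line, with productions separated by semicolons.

The nullable symbols are {F, T}.
ε ∉ L(G), so no ε-production is kept.
For each production, add variants omitting each subset of nullable occurrences: E → r E F gives r E F | r E.

E ::= s | r E F | r E; F ::= r | s s | r T; T ::= s | F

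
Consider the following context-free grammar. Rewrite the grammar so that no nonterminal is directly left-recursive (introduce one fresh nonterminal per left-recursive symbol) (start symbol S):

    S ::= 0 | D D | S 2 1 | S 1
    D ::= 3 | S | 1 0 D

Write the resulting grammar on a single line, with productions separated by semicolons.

S ::= 0 S' | D D S'; D ::= 3 | S | 1 0 D; S' ::= 2 1 S' | 1 S' | eps

Left recursion appears on S.
For S: α = {2 1, 1}, β = {0, D D}. Rewrite as S → β S' and S' → α S' | ε.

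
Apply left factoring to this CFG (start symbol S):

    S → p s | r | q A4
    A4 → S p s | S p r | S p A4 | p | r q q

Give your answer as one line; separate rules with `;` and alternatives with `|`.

S → p s | r | q A4; A4 → p | r q q | S p A4'; A4' → s | r | A4

A4 has alternatives sharing prefix 'S p': factor to A4 → S p A4' with A4' → s | r | A4.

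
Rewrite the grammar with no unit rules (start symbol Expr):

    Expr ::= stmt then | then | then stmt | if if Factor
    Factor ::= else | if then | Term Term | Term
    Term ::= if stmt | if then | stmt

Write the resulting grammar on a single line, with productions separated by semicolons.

Expr ::= stmt then | then | then stmt | if if Factor; Factor ::= if stmt | if then | stmt | else | Term Term; Term ::= if stmt | if then | stmt

Unit pairs: Factor ⇒* {Term}.
For each unit pair (A, B), copy every non-unit production of B to A, then drop all unit productions.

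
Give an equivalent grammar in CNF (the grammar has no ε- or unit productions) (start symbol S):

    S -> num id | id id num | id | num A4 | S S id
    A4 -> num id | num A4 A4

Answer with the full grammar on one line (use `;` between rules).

Introduce a nonterminal for each terminal appearing in a rule of length ≥ 2: X1 → num, X2 → id.
Binarize each right-hand side of length ≥ 3 by chaining fresh nonterminals (Y1, Y2, …): affected rules were S → X2 X2 X1; S → S S X2; A4 → X1 A4 A4.

S -> X1 X2 | X2 Y1 | id | X1 A4 | S Y2; A4 -> X1 X2 | X1 Y3; X1 -> num; X2 -> id; Y1 -> X2 X1; Y2 -> S X2; Y3 -> A4 A4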